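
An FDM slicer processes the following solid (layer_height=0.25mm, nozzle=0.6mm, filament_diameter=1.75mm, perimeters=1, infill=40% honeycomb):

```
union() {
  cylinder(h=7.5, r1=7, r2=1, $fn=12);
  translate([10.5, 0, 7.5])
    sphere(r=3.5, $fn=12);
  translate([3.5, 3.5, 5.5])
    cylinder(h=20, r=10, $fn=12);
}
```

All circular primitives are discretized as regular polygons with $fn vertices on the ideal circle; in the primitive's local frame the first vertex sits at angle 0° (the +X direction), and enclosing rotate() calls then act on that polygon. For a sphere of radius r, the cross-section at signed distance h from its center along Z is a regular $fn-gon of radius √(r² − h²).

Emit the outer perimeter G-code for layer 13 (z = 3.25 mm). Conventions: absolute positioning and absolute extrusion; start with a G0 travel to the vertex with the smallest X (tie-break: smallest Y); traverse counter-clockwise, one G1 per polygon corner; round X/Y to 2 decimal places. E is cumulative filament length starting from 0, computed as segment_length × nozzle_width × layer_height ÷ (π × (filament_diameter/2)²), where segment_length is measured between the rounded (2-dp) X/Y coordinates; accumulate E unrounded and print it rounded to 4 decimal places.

G0 X-4.40 Y0.00 Z3.25
G1 X-3.81 Y-2.20 E0.1420
G1 X-2.20 Y-3.81 E0.2840
G1 X0.00 Y-4.40 E0.4261
G1 X2.20 Y-3.81 E0.5681
G1 X3.81 Y-2.20 E0.7101
G1 X4.40 Y0.00 E0.8522
G1 X3.81 Y2.20 E0.9942
G1 X2.20 Y3.81 E1.1362
G1 X0.00 Y4.40 E1.2783
G1 X-2.20 Y3.81 E1.4203
G1 X-3.81 Y2.20 E1.5623
G1 X-4.40 Y0.00 E1.7043

At z = 3.25 mm: the cone contributes a regular 12-gon of circumradius 4.400 (interpolated between r1=7 and r2=1 at t=0.433); the sphere at (10.5, 0) does not reach this height (|z−center|=4.250 > r=3.5); the cylinder at (3.5, 3.5) is not intersected at this z (z outside [5.5, 25.5]); Combining (union): only the cone is present, so the union is just that shape — 1 connected region. The outline is a single polygon with 12 vertices. Extrusion per mm of travel: 0.6 × 0.25 / (π × 0.875²) = 0.062363. Accumulating E over each segment gives final E = 1.7043.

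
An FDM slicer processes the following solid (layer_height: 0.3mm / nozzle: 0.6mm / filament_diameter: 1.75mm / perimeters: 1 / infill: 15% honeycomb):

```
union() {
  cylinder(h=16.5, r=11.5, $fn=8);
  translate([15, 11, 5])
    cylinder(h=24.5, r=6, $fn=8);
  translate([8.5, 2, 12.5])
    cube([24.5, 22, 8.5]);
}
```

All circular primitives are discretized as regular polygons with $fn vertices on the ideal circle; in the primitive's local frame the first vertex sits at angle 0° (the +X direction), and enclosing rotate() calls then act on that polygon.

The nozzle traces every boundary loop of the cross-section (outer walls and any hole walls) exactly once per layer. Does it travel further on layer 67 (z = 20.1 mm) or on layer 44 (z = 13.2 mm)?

Layer 67 (z = 20.1): the cylinder is absent (z outside [0, 16.5]); the r=6 cylinder at (15, 11) contributes a regular 8-gon of circumradius 6 (perimeter = 2·8·6.000·sin(180°/8) = 36.74 mm); the 24.5×22 cube at (8.5, 2) contributes its full rectangle (perimeter 93.00 mm); Combining (union): the r=6 cylinder at (15, 11) lies entirely inside the 24.5×22 cube at (8.5, 2), so the union is just the 24.5×22 cube at (8.5, 2) — boundary = 93.00 mm. So its perimeter = 93.00 mm. Layer 44 (z = 13.2): the r=11.5 cylinder gives a regular 8-gon of circumradius 11.5 (constant along its height) (perimeter = 2·8·11.500·sin(180°/8) = 70.41 mm); the cylinder at (15, 11): section is a regular 8-gon, circumradius r=6 (perimeter = 2·8·6.000·sin(180°/8) = 36.74 mm); the 24.5×22 cube at (8.5, 2) contributes its full rectangle (perimeter 93.00 mm); Merging all regions: the regions partially overlap (shared area 107.52 mm²), so the edge portions inside another operand are dropped and the merged outline is re-measured after clipping — boundary = 150.32 mm. So its perimeter = 150.32 mm. Layer 44 is larger (150.32 vs 93.00 mm).

layer 44 (z = 13.2 mm)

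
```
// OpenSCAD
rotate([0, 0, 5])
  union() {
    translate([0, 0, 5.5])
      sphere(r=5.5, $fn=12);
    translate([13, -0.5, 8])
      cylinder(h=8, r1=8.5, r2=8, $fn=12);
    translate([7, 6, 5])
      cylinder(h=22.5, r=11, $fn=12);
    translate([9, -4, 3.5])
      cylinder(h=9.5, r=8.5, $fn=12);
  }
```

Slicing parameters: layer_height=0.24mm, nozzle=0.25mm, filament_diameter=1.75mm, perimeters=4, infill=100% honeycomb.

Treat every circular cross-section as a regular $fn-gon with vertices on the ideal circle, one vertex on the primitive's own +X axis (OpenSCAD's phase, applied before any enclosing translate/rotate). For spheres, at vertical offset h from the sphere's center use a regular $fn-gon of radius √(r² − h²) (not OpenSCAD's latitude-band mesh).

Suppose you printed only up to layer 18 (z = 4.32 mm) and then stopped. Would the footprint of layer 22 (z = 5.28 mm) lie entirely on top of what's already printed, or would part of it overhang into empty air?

part overhangs

Compare the two slices. At z = 4.32: the r=5.5 sphere contributes a regular 12-gon of circumradius √(5.5²−1.18²) = 5.372 (area = (12/2)·5.372²·sin(360°/12) = 86.57 mm²); the cone at (13, -0.5) is absent (z outside [8, 16]); the cylinder at (7, 6) is not intersected at this z (z outside [5, 27.5]); the r=8.5 cylinder at (9, -4) contributes a regular 12-gon of circumradius 8.5 (area = (12/2)·8.500²·sin(360°/12) = 216.75 mm²); Merging all regions: the regions partially overlap — summed areas 303.32 mm² minus the doubly-counted overlap 22.84 mm² gives 280.48 mm² — area = 280.48 mm²; (rotated 5° about Z; rotation is an isometry so areas/perimeters/island counts are preserved). At z = 5.28: the sphere: section is a regular 12-gon, circumradius = √(r²−h²) = √(5.5²−0.22²) = 5.496 (area = (12/2)·5.496²·sin(360°/12) = 90.60 mm²); the cone at (13, -0.5) is not intersected at this z (z outside [8, 16]); the r=11 cylinder at (7, 6) gives a regular 12-gon of circumradius 11 (constant along its height) (area = (12/2)·11.000²·sin(360°/12) = 363.00 mm²); the r=8.5 cylinder at (9, -4) gives a regular 12-gon of circumradius 8.5 (constant along its height) (area = (12/2)·8.500²·sin(360°/12) = 216.75 mm²); Merging all regions: the regions partially overlap — summed areas 670.35 mm² minus the doubly-counted overlap 159.15 mm² gives 511.21 mm² — area = 511.21 mm²; (whole slice rotated 5° about Z — lengths, areas and connectivity unchanged). Checking containment: at z = 5.28 the cross-section extends beyond the z = 4.32 cross-section by about 230.72 mm².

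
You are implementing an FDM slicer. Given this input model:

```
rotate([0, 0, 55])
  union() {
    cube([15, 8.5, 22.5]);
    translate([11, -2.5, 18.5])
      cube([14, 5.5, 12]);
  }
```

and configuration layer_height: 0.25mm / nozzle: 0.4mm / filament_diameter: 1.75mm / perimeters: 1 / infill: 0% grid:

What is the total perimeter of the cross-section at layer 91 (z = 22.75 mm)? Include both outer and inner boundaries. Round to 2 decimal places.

At z = 22.75 mm: the cube is not intersected at this z (z outside [0, 22.5]); the cube at (11, -2.5) is present — its section is the full 14×5.5 rectangle (perimeter 39.00 mm); Merging all regions: only the 14×5.5 cube at (11, -2.5) is present, so the union is just that shape — boundary = 39.00 mm; (rotated 55° about Z; rotation is an isometry so areas/perimeters/island counts are preserved). Overall, the cross-section is a single solid region. Total boundary length (outer) = 39.00 mm.

39.00 mm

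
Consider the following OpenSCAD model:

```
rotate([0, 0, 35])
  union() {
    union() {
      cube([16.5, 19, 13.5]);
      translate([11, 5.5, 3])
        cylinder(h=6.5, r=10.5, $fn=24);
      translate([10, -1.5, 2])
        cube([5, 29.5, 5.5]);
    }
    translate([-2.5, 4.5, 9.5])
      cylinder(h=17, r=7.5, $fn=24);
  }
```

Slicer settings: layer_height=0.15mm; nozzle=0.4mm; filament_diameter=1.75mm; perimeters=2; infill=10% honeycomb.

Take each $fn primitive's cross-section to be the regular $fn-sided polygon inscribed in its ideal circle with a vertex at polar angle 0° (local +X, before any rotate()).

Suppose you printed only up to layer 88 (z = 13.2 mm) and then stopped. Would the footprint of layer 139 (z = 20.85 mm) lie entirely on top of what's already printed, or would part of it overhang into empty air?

entirely on top

Compare the two slices. At z = 13.2: the cube is present — its section is the full 16.5×19 rectangle (area 313.50 mm²); the cylinder at (11, 5.5) is absent (z outside [3, 9.5]); the cube at (10, -1.5) is absent (z outside [2, 7.5]); Combining (union): only the 16.5×19 cube is present, so the union is just that shape — area = 313.50 mm²; the r=7.5 cylinder at (-2.5, 4.5) gives a regular 24-gon of circumradius 7.5 (constant along its height) (area = (24/2)·7.500²·sin(360°/24) = 174.70 mm²); Merging all regions: the regions partially overlap — summed areas 488.20 mm² minus the doubly-counted overlap 45.52 mm² gives 442.68 mm² — area = 442.68 mm²; (whole slice rotated 35° about Z — lengths, areas and connectivity unchanged). At z = 20.85: the cube is absent (z outside [0, 13.5]); the cylinder at (11, 5.5) does not reach this height (z outside [3, 9.5]); the cube at (10, -1.5) is not intersected at this z (z outside [2, 7.5]); Combining (union): nothing is present at this height; the r=7.5 cylinder at (-2.5, 4.5) contributes a regular 24-gon of circumradius 7.5 (area = (24/2)·7.500²·sin(360°/24) = 174.70 mm²); Merging all regions: only the r=7.5 cylinder at (-2.5, 4.5) is present, so the union is just that shape — area = 174.70 mm²; (rotated 35° about Z; rotation is an isometry so areas/perimeters/island counts are preserved). Checking containment: the cross-section at z = 20.85 is a subset of the cross-section at z = 13.2.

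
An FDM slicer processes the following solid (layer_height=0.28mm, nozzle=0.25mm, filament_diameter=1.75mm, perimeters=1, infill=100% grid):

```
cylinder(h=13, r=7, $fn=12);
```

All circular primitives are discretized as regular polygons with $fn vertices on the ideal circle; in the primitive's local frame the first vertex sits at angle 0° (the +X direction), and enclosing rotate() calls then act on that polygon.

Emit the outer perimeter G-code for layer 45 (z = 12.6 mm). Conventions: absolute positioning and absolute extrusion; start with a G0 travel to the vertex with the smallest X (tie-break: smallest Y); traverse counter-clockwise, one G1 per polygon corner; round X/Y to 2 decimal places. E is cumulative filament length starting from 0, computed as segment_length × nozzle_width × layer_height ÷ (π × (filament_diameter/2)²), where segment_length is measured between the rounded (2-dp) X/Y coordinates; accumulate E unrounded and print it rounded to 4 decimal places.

G0 X-7.00 Y0.00 Z12.60
G1 X-6.06 Y-3.50 E0.1055
G1 X-3.50 Y-6.06 E0.2108
G1 X0.00 Y-7.00 E0.3163
G1 X3.50 Y-6.06 E0.4218
G1 X6.06 Y-3.50 E0.5271
G1 X7.00 Y0.00 E0.6326
G1 X6.06 Y3.50 E0.7381
G1 X3.50 Y6.06 E0.8434
G1 X0.00 Y7.00 E0.9489
G1 X-3.50 Y6.06 E1.0544
G1 X-6.06 Y3.50 E1.1597
G1 X-7.00 Y0.00 E1.2652

At z = 12.6 mm: the r=7 cylinder gives a regular 12-gon of circumradius 7 (constant along its height). The outline is a single polygon with 12 vertices. Extrusion per mm of travel: 0.25 × 0.28 / (π × 0.875²) = 0.029103. Accumulating E over each segment gives final E = 1.2652.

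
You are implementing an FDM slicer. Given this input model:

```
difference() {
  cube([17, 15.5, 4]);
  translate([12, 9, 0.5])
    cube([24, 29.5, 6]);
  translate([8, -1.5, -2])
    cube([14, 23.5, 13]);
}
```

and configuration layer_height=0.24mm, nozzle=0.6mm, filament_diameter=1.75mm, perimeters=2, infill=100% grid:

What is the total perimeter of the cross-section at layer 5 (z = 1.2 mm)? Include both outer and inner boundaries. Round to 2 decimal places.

At z = 1.2 mm: the cube is present — its section is the full 17×15.5 rectangle (perimeter 65.00 mm); the cube at (12, 9) is present — its section is the full 24×29.5 rectangle (perimeter 107.00 mm); the 14×23.5 cube at (8, -1.5) contributes its full rectangle (perimeter 75.00 mm); After the difference (first − rest): starting from the 17×15.5 cube, the 24×29.5 cube at (12, 9) partially overlaps it — only the 32.50 mm² overlap (of its 708.00 mm²) is removed, clipping the outline; the 14×23.5 cube at (8, -1.5) partially overlaps it — only the 107.00 mm² overlap (of its 329.00 mm²) is removed, clipping the outline — boundary = 47.00 mm. Overall, the cross-section is a single solid region. Total boundary length (outer) = 47.00 mm.

47.00 mm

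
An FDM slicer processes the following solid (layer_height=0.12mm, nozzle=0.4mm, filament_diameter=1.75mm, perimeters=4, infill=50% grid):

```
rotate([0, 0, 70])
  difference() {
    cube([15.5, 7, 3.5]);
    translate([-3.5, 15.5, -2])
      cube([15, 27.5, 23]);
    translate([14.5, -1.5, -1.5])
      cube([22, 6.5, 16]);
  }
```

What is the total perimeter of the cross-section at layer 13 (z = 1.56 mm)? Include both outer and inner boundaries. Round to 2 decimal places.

45.00 mm

At z = 1.56 mm: the cube is present — its section is the full 15.5×7 rectangle (perimeter 45.00 mm); the cube at (-3.5, 15.5) (footprint 15×27.5) is included at this height (perimeter 85.00 mm); the cube at (14.5, -1.5) is present — its section is the full 22×6.5 rectangle (perimeter 57.00 mm); After the difference (first − rest): starting from the 15.5×7 cube, the 15×27.5 cube at (-3.5, 15.5) misses the remaining region (no effect); the 22×6.5 cube at (14.5, -1.5) partially overlaps it — only the 5.00 mm² overlap (of its 143.00 mm²) is removed, clipping the outline — boundary = 45.00 mm; (rotated 70° about Z; rotation is an isometry so areas/perimeters/island counts are preserved). Overall, the cross-section is a single solid region. Total boundary length (outer) = 45.00 mm.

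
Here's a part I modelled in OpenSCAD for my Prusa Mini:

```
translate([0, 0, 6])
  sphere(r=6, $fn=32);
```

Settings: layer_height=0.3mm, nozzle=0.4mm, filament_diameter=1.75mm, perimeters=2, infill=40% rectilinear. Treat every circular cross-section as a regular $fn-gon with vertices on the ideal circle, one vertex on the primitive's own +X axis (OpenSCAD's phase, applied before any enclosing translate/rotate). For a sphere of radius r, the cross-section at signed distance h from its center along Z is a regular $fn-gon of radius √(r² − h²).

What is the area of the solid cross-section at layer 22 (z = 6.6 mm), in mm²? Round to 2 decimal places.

At z = 6.6 mm: the sphere: section is a regular 32-gon, circumradius = √(r²−h²) = √(6²−0.6²) = 5.970 (area = (32/2)·5.970²·sin(360°/32) = 111.25 mm²). Overall, the cross-section is a single solid region. Net area = 111.25 mm².

111.25 mm²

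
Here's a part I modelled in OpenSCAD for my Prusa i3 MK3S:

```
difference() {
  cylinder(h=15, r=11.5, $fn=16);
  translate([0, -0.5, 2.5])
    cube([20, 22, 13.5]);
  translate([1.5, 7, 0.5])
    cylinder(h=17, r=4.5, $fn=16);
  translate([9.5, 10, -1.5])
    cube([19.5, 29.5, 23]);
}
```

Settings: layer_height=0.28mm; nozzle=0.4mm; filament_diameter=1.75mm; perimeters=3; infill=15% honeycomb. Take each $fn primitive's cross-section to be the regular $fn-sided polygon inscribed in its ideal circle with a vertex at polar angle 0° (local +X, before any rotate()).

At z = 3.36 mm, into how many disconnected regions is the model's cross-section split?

At z = 3.36 mm: the cylinder: section is a regular 16-gon, circumradius r=11.5; the cube at (0, -0.5) (footprint 20×22) is included at this height; the r=4.5 cylinder at (1.5, 7) contributes a regular 16-gon of circumradius 4.5; the cube at (9.5, 10) is present — its section is the full 19.5×29.5 rectangle; After the difference (first − rest): starting from the r=11.5 cylinder, the 20×22 cube at (0, -0.5) partially overlaps it — only the 106.94 mm² overlap (of its 440.00 mm²) is removed, clipping the outline; the r=4.5 cylinder at (1.5, 7) partially overlaps it — only the 17.94 mm² overlap (of its 61.99 mm²) is removed, clipping the outline; the 19.5×29.5 cube at (9.5, 10) misses the remaining region (no effect) — 1 connected region. The result has 1 disconnected region.

1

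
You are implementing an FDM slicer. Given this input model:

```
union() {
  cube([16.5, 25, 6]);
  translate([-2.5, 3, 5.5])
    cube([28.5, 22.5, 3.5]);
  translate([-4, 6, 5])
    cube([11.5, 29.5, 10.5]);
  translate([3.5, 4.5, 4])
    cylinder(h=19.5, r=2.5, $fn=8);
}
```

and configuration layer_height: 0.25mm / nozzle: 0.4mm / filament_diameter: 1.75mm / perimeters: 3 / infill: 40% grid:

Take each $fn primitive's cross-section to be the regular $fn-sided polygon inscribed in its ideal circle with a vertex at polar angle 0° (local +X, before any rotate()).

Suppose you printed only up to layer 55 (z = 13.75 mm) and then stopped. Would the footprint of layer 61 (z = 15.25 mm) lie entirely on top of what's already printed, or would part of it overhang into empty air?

entirely on top

Compare the two slices. At z = 13.75: the cube is not intersected at this z (z outside [0, 6]); the cube at (-2.5, 3) is not intersected at this z (z outside [5.5, 9]); the 11.5×29.5 cube at (-4, 6) contributes its full rectangle (area 339.25 mm²); the r=2.5 cylinder at (3.5, 4.5) contributes a regular 8-gon of circumradius 2.5 (area = (8/2)·2.500²·sin(360°/8) = 17.68 mm²); Taking the union: the regions partially overlap — summed areas 356.93 mm² minus the doubly-counted overlap 2.27 mm² gives 354.66 mm² — area = 354.66 mm². At z = 15.25: the cube is absent (z outside [0, 6]); the cube at (-2.5, 3) is absent (z outside [5.5, 9]); the cube at (-4, 6) (footprint 11.5×29.5) is included at this height (area 339.25 mm²); the r=2.5 cylinder at (3.5, 4.5) contributes a regular 8-gon of circumradius 2.5 (area = (8/2)·2.500²·sin(360°/8) = 17.68 mm²); Taking the union: the regions partially overlap — summed areas 356.93 mm² minus the doubly-counted overlap 2.27 mm² gives 354.66 mm² — area = 354.66 mm². Checking containment: the cross-section at z = 15.25 is a subset of the cross-section at z = 13.75.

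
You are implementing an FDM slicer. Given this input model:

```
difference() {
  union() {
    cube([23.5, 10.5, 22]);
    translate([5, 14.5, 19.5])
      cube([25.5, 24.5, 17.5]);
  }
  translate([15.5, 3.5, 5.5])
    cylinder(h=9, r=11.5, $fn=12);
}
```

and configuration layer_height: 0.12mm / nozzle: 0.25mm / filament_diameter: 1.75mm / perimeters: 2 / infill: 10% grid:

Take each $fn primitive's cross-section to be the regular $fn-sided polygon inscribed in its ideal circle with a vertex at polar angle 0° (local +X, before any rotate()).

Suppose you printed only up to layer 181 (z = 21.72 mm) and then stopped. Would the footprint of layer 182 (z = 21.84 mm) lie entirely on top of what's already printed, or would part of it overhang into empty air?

entirely on top

Compare the two slices. At z = 21.72: the 23.5×10.5 cube contributes its full rectangle (area 246.75 mm²); the cube at (5, 14.5) is present — its section is the full 25.5×24.5 rectangle (area 624.75 mm²); Taking the union: the 2 present regions are separate (no shared area or edge), so areas and boundary lengths simply add and each stays a separate island — area = 871.50 mm²; the cylinder at (15.5, 3.5) does not reach this height (z outside [5.5, 14.5]); After the difference (first − rest): none of the subtracted shapes is present at this height, so that combined region is unchanged — area = 871.50 mm². At z = 21.84: the cube (footprint 23.5×10.5) is included at this height (area 246.75 mm²); the 25.5×24.5 cube at (5, 14.5) contributes its full rectangle (area 624.75 mm²); Merging all regions: the 2 present regions are separate (no shared area or edge), so areas and boundary lengths simply add and each stays a separate island — area = 871.50 mm²; the cylinder at (15.5, 3.5) does not reach this height (z outside [5.5, 14.5]); After the difference (first − rest): none of the subtracted shapes is present at this height, so the result so far is unchanged — area = 871.50 mm². Checking containment: the cross-section at z = 21.84 is a subset of the cross-section at z = 21.72.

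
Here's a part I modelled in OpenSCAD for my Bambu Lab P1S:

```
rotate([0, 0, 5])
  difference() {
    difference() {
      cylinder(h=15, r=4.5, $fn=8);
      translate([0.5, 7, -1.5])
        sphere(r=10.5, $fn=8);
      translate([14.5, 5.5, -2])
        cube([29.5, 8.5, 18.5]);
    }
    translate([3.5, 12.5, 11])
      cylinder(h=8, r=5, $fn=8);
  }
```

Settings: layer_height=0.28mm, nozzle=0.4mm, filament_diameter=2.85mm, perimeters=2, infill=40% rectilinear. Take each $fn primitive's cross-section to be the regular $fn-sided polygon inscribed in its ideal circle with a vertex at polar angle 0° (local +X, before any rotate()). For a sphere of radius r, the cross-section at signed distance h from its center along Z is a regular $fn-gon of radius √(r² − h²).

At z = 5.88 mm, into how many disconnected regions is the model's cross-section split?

At z = 5.88 mm: the cylinder: section is a regular 8-gon, circumradius r=4.5; the r=10.5 sphere at (0.5, 7) contributes a regular 8-gon of circumradius √(10.5²−7.38²) = 7.469; the cube at (14.5, 5.5) (footprint 29.5×8.5) is included at this height; After the difference (first − rest): starting from the r=4.5 cylinder, the r=10.5 sphere at (0.5, 7) partially overlaps it — only the 25.07 mm² overlap (of its 157.79 mm²) is removed, clipping the outline; the 29.5×8.5 cube at (14.5, 5.5) misses the remaining region (no effect) — 1 connected region; the cylinder at (3.5, 12.5) is not intersected at this z (z outside [11, 19]); Taking the first minus the rest: none of the subtracted shapes is present at this height, so the result so far is unchanged — 1 connected region; (whole slice rotated 5° about Z — lengths, areas and connectivity unchanged). The result has 1 disconnected region.

1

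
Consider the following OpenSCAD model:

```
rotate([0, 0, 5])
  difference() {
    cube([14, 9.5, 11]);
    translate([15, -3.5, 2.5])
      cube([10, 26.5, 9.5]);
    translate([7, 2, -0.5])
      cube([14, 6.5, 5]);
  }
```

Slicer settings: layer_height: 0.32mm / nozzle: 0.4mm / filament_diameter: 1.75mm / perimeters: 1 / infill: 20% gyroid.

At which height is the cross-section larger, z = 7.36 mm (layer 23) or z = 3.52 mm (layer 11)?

layer 23 (z = 7.36 mm)

Layer 23 (z = 7.36): the cube (footprint 14×9.5) is included at this height (area 133.00 mm²); the cube at (15, -3.5) (footprint 10×26.5) is included at this height (area 265.00 mm²); the cube at (7, 2) does not reach this height (z outside [-0.5, 4.5]); Subtracting the remaining from the first: starting from the 14×9.5 cube (133.00 mm²), the 10×26.5 cube at (15, -3.5) misses the remaining region (no effect) — area = 133.00 mm²; (rotated 5° about Z; rotation is an isometry so areas/perimeters/island counts are preserved). So its area = 133.00 mm². Layer 11 (z = 3.52): the 14×9.5 cube contributes its full rectangle (area 133.00 mm²); the cube at (15, -3.5) (footprint 10×26.5) is included at this height (area 265.00 mm²); the cube at (7, 2) (footprint 14×6.5) is included at this height (area 91.00 mm²); Taking the first minus the rest: starting from the 14×9.5 cube (133.00 mm²), the 10×26.5 cube at (15, -3.5) misses the remaining region (no effect); the 14×6.5 cube at (7, 2) partially overlaps it — only the 45.50 mm² overlap (of its 91.00 mm²) is removed, clipping the outline — area = 87.50 mm²; (rotated 5° about Z; rotation is an isometry so areas/perimeters/island counts are preserved). So its area = 87.50 mm². Layer 23 is larger (133.00 vs 87.50 mm²).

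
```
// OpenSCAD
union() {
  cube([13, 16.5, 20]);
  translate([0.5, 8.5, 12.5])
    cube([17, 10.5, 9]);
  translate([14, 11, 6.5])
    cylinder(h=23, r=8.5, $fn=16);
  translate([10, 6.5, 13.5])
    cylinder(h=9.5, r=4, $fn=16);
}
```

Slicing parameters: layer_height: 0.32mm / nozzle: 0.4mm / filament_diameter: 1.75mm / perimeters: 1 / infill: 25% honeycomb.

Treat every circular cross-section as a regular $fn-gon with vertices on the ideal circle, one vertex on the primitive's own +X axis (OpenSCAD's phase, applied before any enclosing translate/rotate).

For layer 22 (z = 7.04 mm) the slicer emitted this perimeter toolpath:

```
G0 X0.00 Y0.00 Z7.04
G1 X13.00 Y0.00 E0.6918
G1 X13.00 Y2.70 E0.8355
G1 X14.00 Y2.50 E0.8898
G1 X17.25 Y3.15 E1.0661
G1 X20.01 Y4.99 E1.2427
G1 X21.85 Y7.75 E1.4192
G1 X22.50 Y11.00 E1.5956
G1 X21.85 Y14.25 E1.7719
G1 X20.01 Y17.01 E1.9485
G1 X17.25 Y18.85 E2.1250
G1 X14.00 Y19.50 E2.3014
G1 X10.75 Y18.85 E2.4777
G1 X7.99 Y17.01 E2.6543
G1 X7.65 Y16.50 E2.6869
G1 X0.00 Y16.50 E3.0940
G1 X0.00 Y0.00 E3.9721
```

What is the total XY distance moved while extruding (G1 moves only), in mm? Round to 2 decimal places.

Sum the Euclidean lengths of each G1 segment: total = 74.64 mm.

74.64 mm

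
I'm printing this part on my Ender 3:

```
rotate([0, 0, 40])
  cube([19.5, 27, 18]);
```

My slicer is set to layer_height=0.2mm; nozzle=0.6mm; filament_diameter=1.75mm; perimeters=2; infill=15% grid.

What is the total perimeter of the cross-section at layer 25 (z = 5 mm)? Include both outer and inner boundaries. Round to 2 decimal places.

93.00 mm

At z = 5 mm: the 19.5×27 cube contributes its full rectangle (perimeter 93.00 mm); (whole slice rotated 40° about Z — lengths, areas and connectivity unchanged). Overall, the cross-section is a single solid region. Total boundary length (outer) = 93.00 mm.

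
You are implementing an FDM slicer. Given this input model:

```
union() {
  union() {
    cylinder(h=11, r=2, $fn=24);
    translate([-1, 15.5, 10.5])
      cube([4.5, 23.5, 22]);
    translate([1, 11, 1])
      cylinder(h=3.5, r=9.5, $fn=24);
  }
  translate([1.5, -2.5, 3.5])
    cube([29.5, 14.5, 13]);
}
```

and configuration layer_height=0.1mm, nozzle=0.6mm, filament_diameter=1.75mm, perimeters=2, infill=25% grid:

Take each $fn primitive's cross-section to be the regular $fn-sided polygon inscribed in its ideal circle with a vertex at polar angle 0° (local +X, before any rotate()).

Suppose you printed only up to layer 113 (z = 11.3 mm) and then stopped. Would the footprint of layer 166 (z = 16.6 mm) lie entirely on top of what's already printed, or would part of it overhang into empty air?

entirely on top

Compare the two slices. At z = 11.3: the cylinder is not intersected at this z (z outside [0, 11]); the cube at (-1, 15.5) is present — its section is the full 4.5×23.5 rectangle (area 105.75 mm²); the cylinder at (1, 11) is absent (z outside [1, 4.5]); Merging all regions: only the 4.5×23.5 cube at (-1, 15.5) is present, so the union is just that shape — area = 105.75 mm²; the 29.5×14.5 cube at (1.5, -2.5) contributes its full rectangle (area 427.75 mm²); Combining (union): the 2 present regions are separate (no shared area or edge), so areas and boundary lengths simply add and each stays a separate island — area = 533.50 mm². At z = 16.6: the cylinder is not intersected at this z (z outside [0, 11]); the cube at (-1, 15.5) is present — its section is the full 4.5×23.5 rectangle (area 105.75 mm²); the cylinder at (1, 11) is absent (z outside [1, 4.5]); Combining (union): only the 4.5×23.5 cube at (-1, 15.5) is present, so the union is just that shape — area = 105.75 mm²; the cube at (1.5, -2.5) is not intersected at this z (z outside [3.5, 16.5]); Taking the union: only the result so far is present, so the union is just that shape — area = 105.75 mm². Checking containment: the cross-section at z = 16.6 is a subset of the cross-section at z = 11.3.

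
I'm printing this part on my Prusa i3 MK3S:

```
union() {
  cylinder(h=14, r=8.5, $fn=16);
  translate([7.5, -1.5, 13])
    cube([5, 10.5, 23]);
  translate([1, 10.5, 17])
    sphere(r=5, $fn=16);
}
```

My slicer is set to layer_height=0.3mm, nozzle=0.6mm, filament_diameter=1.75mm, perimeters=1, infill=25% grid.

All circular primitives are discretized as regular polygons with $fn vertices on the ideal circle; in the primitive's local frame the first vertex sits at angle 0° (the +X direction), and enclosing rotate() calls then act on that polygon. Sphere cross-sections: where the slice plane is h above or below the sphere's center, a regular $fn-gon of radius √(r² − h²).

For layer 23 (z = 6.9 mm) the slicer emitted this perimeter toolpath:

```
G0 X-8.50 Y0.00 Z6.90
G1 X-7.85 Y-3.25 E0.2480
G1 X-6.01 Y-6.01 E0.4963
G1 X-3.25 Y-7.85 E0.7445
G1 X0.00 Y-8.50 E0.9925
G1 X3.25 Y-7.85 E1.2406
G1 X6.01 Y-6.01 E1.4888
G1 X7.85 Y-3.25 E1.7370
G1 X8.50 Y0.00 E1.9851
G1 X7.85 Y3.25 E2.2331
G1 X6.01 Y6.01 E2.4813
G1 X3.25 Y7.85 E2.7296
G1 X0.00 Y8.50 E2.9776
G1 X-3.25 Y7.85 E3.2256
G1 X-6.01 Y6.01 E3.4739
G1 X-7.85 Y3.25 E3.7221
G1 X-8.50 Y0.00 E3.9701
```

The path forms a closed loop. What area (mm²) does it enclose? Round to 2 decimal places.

Apply the shoelace formula to the sequence of (X, Y) vertices; enclosed area = 221.08 mm².

221.08 mm²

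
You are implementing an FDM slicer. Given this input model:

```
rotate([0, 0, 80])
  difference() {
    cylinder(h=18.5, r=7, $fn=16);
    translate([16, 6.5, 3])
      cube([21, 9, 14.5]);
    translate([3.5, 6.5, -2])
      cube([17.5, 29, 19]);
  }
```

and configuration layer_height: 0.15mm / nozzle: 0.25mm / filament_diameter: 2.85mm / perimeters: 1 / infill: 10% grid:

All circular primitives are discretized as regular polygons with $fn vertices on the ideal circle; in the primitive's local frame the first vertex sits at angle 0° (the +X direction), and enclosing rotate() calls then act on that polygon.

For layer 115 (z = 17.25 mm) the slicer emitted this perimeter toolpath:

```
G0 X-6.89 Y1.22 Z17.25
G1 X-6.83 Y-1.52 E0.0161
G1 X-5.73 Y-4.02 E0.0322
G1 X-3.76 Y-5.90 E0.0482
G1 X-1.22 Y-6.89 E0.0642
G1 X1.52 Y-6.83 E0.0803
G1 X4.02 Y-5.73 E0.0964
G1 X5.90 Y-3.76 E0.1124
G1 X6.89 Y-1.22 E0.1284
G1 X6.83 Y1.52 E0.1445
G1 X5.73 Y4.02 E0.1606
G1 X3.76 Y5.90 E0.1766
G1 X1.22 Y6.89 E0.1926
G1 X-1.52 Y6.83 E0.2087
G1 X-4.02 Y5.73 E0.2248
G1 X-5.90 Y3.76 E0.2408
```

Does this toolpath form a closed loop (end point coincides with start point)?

Start point (G0): (-6.89, 1.22). End point (last G1): the path does not return to the start — open.

no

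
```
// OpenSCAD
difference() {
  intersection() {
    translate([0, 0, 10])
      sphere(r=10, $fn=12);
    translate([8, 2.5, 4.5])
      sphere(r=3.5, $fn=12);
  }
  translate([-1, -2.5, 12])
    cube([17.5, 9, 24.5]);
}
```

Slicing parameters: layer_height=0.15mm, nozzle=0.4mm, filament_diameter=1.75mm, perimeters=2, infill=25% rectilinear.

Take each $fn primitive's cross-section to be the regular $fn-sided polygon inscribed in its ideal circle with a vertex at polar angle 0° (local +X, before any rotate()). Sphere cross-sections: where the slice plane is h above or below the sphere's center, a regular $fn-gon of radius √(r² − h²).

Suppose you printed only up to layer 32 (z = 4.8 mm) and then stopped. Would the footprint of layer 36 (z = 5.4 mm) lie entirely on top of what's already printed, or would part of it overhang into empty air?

part overhangs

Compare the two slices. At z = 4.8: the r=10 sphere slices to a regular 12-gon of circumradius 8.542 (√(r²−h²) with h=5.2 from center) (area = (12/2)·8.542²·sin(360°/12) = 218.88 mm²); the sphere at (8, 2.5): section is a regular 12-gon, circumradius = √(r²−h²) = √(3.5²−0.3²) = 3.487 (area = (12/2)·3.487²·sin(360°/12) = 36.48 mm²); Keeping only the common overlap: the r=3.5 sphere at (8, 2.5) partially overlaps the r=10 sphere; clipping to the common part keeps 16.57 mm² — area = 16.57 mm²; the cube at (-1, -2.5) is not intersected at this z (z outside [12, 36.5]); After the difference (first − rest): none of the subtracted shapes is present at this height, so the result so far is unchanged — area = 16.57 mm². At z = 5.4: the sphere: section is a regular 12-gon, circumradius = √(r²−h²) = √(10²−4.6²) = 8.879 (area = (12/2)·8.879²·sin(360°/12) = 236.52 mm²); the r=3.5 sphere at (8, 2.5) contributes a regular 12-gon of circumradius √(3.5²−0.9²) = 3.382 (area = (12/2)·3.382²·sin(360°/12) = 34.32 mm²); After intersecting: the r=3.5 sphere at (8, 2.5) partially overlaps the r=10 sphere; clipping to the common part keeps 17.87 mm² — area = 17.87 mm²; the cube at (-1, -2.5) is not intersected at this z (z outside [12, 36.5]); Subtracting the remaining from the first: none of the subtracted shapes is present at this height, so that combined region is unchanged — area = 17.87 mm². Checking containment: at z = 5.4 the cross-section extends beyond the z = 4.8 cross-section by about 2.23 mm².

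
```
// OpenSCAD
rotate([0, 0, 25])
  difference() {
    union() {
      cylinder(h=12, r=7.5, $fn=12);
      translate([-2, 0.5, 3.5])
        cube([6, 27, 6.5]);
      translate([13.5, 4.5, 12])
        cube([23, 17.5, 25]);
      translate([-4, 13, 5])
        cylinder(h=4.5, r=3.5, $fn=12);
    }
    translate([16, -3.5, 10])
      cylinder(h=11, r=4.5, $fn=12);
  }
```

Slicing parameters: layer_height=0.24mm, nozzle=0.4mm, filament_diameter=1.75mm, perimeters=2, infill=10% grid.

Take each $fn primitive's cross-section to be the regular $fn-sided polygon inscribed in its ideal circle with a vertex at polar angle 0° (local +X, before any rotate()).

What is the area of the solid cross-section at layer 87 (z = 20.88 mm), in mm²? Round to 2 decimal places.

402.50 mm²

At z = 20.88 mm: the cylinder is not intersected at this z (z outside [0, 12]); the cube at (-2, 0.5) does not reach this height (z outside [3.5, 10]); the 23×17.5 cube at (13.5, 4.5) contributes its full rectangle (area 402.50 mm²); the cylinder at (-4, 13) does not reach this height (z outside [5, 9.5]); Taking the union: only the 23×17.5 cube at (13.5, 4.5) is present, so the union is just that shape — area = 402.50 mm²; the cylinder at (16, -3.5): section is a regular 12-gon, circumradius r=4.5 (area = (12/2)·4.500²·sin(360°/12) = 60.75 mm²); Taking the first minus the rest: starting from the result so far (402.50 mm²), the r=4.5 cylinder at (16, -3.5) misses the remaining region (no effect) — area = 402.50 mm²; (rotated 25° about Z; rotation is an isometry so areas/perimeters/island counts are preserved). Overall, the cross-section is a single solid region. Net area = 402.50 mm².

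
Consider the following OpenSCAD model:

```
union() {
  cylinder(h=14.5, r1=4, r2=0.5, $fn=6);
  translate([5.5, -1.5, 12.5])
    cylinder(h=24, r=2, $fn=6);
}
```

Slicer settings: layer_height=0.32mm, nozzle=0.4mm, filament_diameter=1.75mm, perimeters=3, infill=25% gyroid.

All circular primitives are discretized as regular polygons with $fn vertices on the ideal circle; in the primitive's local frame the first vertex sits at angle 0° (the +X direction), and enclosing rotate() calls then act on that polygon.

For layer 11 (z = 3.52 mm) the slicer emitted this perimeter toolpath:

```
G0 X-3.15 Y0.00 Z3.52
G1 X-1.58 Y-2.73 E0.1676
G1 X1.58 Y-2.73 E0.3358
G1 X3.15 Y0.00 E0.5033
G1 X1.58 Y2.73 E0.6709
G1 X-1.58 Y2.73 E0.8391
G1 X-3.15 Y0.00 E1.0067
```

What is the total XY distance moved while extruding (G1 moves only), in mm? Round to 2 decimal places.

18.92 mm

Sum the Euclidean lengths of each G1 segment: total = 18.92 mm.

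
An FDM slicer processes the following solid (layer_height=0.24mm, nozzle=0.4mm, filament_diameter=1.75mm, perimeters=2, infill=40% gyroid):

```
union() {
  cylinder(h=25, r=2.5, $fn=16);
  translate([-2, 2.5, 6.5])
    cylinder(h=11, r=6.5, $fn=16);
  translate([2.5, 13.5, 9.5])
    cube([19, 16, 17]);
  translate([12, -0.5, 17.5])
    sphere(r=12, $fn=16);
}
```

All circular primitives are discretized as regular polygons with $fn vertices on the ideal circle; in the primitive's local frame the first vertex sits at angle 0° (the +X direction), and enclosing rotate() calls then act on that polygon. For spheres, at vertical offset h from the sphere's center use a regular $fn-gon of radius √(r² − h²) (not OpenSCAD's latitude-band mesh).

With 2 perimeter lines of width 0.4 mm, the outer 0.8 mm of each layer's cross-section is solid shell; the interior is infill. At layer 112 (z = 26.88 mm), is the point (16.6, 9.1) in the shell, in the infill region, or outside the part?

At z = 26.88 mm: the cylinder is absent (z outside [0, 25]); the cylinder at (-2, 2.5) is not intersected at this z (z outside [6.5, 17.5]); the cube at (2.5, 13.5) is absent (z outside [9.5, 26.5]); the r=12 sphere at (12, -0.5) slices to a regular 16-gon of circumradius 7.484 (√(r²−h²) with h=9.38 from center); Merging all regions: only the r=12 sphere at (12, -0.5) is present, so the union is just that shape — 1 connected region. Overall, the cross-section is a single solid region. The nearest boundary edge runs (17.29, 4.79)→(14.86, 6.41); distance from the point to it = 3.20 mm. The point is not inside any of the regions above, so it lies outside the cross-section (3.20 mm from the nearest boundary).

outside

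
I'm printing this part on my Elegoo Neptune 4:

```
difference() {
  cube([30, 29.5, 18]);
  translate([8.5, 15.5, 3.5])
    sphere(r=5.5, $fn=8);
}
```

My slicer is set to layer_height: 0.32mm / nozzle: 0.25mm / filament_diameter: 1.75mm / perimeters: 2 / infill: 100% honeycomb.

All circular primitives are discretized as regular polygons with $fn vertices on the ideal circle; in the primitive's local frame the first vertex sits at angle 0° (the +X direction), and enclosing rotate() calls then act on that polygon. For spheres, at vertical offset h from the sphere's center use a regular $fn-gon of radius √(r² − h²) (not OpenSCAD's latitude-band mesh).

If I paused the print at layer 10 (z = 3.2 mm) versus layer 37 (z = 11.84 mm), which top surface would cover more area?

Layer 10 (z = 3.2): the cube is present — its section is the full 30×29.5 rectangle (area 885.00 mm²); the sphere at (8.5, 15.5): section is a regular 8-gon, circumradius = √(r²−h²) = √(5.5²−0.3²) = 5.492 (area = (8/2)·5.492²·sin(360°/8) = 85.31 mm²); Taking the first minus the rest: starting from the 30×29.5 cube (885.00 mm²), the r=5.5 sphere at (8.5, 15.5) lies wholly inside it (removes its full 85.31 mm² and its 33.63 mm outline becomes a hole wall) — area = 799.69 mm². So its area = 799.69 mm². Layer 37 (z = 11.84): the cube (footprint 30×29.5) is included at this height (area 885.00 mm²); the sphere at (8.5, 15.5) does not reach this height (|z−center|=8.340 > r=5.5); Subtracting the remaining from the first: none of the subtracted shapes is present at this height, so the 30×29.5 cube is unchanged — area = 885.00 mm². So its area = 885.00 mm². Layer 37 is larger (885.00 vs 799.69 mm²).

layer 37 (z = 11.84 mm)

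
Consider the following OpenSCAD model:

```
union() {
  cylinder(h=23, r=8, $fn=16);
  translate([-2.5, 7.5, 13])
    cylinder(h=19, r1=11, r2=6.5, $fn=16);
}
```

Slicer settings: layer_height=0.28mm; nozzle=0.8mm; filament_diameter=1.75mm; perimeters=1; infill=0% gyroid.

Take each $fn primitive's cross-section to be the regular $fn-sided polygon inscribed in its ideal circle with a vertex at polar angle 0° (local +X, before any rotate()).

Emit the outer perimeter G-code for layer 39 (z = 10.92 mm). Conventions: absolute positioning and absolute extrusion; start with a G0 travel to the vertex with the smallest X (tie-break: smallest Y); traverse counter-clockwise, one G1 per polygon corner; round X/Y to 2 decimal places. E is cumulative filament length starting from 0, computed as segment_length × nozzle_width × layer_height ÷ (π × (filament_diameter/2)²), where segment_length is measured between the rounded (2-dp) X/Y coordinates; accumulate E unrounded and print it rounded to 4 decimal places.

G0 X-8.00 Y0.00 Z10.92
G1 X-7.39 Y-3.06 E0.2906
G1 X-5.66 Y-5.66 E0.5814
G1 X-3.06 Y-7.39 E0.8723
G1 X0.00 Y-8.00 E1.1628
G1 X3.06 Y-7.39 E1.4534
G1 X5.66 Y-5.66 E1.7442
G1 X7.39 Y-3.06 E2.0351
G1 X8.00 Y0.00 E2.3257
G1 X7.39 Y3.06 E2.6162
G1 X5.66 Y5.66 E2.9071
G1 X3.06 Y7.39 E3.1979
G1 X0.00 Y8.00 E3.4885
G1 X-3.06 Y7.39 E3.7791
G1 X-5.66 Y5.66 E4.0699
G1 X-7.39 Y3.06 E4.3608
G1 X-8.00 Y0.00 E4.6513

At z = 10.92 mm: the cylinder: section is a regular 16-gon, circumradius r=8; the cone at (-2.5, 7.5) is absent (z outside [13, 32]); Merging all regions: only the r=8 cylinder is present, so the union is just that shape — 1 connected region. The outline is a single polygon with 16 vertices. Extrusion per mm of travel: 0.8 × 0.28 / (π × 0.875²) = 0.093128. Accumulating E over each segment gives final E = 4.6513.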